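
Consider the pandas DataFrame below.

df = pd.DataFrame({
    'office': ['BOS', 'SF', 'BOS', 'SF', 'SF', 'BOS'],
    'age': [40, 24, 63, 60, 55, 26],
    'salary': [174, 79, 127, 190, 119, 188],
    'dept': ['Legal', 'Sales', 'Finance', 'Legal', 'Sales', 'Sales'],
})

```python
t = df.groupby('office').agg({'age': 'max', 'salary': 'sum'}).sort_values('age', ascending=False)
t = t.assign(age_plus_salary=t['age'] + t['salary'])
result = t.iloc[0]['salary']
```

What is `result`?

489

group by office: max(age), sum(salary):
        age  salary
office             
BOS      63     489
SF       60     388
sort by age descending:
        age  salary
office             
BOS      63     489
SF       60     388
add column age_plus_salary = t['age'] + t['salary']:
        age  salary  age_plus_salary
office                              
BOS      63     489              552
SF       60     388              448
Taking the value at position 0, column 'salary' gives 489.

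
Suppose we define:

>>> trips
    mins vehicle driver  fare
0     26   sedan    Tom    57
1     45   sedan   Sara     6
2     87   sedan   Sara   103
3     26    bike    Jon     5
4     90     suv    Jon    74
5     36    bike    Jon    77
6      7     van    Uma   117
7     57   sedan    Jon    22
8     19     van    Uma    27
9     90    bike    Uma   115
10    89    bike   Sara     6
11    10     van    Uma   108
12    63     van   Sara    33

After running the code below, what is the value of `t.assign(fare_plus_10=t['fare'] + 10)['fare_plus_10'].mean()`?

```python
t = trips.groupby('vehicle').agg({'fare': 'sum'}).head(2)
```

205.5

group by vehicle, sum of fare:
         fare
vehicle      
bike      203
sedan     188
suv        74
van       285
take first 2 rows:
         fare
vehicle      
bike      203
sedan     188
add column fare_plus_10 = t['fare'] + 10:
         fare  fare_plus_10
vehicle                    
bike      203           213
sedan     188           198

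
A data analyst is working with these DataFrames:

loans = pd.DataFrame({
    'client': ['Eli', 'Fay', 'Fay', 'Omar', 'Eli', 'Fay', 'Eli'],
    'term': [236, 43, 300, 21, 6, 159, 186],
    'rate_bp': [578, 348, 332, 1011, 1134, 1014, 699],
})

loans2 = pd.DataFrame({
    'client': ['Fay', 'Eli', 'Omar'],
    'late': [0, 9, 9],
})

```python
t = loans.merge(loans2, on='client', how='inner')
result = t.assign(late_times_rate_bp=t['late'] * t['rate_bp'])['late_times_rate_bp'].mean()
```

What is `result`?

4399.71428571

merge on 'client' (how='inner') → 7 rows:
  client  term  rate_bp  late
0    Eli   236      578     9
1    Fay    43      348     0
2    Fay   300      332     0
3   Omar    21     1011     9
4    Eli     6     1134     9
5    Fay   159     1014     0
6    Eli   186      699     9
add column late_times_rate_bp = t['late'] * t['rate_bp']:
  client  term  rate_bp  late  late_times_rate_bp
0    Eli   236      578     9                5202
1    Fay    43      348     0                   0
2    Fay   300      332     0                   0
3   Omar    21     1011     9                9099
4    Eli     6     1134     9               10206
5    Fay   159     1014     0                   0
6    Eli   186      699     9                6291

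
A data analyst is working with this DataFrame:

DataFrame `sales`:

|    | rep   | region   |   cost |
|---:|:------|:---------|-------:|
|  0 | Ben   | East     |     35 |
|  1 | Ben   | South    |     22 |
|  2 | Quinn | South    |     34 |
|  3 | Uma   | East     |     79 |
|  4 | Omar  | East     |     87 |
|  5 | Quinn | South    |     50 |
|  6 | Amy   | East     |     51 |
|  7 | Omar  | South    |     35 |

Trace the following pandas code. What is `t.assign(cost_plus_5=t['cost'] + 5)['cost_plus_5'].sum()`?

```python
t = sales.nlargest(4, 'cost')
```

287

take 4 rows with largest cost:
     rep region  cost
4   Omar   East    87
3    Uma   East    79
6    Amy   East    51
5  Quinn  South    50
add column cost_plus_5 = t['cost'] + 5:
     rep region  cost  cost_plus_5
4   Omar   East    87           92
3    Uma   East    79           84
6    Amy   East    51           56
5  Quinn  South    50           55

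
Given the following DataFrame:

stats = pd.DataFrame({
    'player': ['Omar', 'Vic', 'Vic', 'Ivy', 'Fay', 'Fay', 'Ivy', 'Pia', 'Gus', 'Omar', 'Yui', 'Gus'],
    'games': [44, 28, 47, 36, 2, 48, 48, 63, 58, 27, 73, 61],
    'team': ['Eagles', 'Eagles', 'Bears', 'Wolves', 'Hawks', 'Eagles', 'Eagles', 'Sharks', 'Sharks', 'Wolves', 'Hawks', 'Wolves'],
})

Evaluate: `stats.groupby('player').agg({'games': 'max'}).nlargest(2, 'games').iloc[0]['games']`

group by player, max of games:
        games
player       
Fay        48
Gus        61
Ivy        48
Omar       44
Pia        63
Vic        47
Yui        73
take 2 rows with largest games:
        games
player       
Yui        73
Pia        63
The value at position 0, column 'games' is 73.

73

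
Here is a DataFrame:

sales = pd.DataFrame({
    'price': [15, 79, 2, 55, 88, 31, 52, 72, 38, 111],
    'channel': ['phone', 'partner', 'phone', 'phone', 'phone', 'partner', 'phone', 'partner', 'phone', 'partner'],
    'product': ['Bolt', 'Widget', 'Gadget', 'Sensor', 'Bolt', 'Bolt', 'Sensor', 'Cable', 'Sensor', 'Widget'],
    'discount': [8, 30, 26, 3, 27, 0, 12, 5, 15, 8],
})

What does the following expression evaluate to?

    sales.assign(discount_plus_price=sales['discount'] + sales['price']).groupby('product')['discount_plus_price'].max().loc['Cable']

add column discount_plus_price = sales['discount'] + sales['price']:
   price  channel product  discount  discount_plus_price
0     15    phone    Bolt         8                   23
1     79  partner  Widget        30                  109
2      2    phone  Gadget        26                   28
3     55    phone  Sensor         3                   58
4     88    phone    Bolt        27                  115
5     31  partner    Bolt         0                   31
6     52    phone  Sensor        12                   64
7     72  partner   Cable         5                   77
8     38    phone  Sensor        15                   53
9    111  partner  Widget         8                  119
group by product, max of discount_plus_price:
product
Bolt      115
Cable      77
Gadget     28
Sensor     64
Widget    119
Name: discount_plus_price, dtype: int64
Taking the value at index 'Cable' gives 77.

77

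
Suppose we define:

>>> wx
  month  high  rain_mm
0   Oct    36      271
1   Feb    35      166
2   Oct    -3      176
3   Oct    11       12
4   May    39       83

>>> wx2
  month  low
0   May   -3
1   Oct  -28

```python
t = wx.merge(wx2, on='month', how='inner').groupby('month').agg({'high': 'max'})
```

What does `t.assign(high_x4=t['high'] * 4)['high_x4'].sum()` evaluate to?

300

merge on 'month' (how='inner') → 4 rows:
  month  high  rain_mm  low
0   Oct    36      271  -28
1   Oct    -3      176  -28
2   Oct    11       12  -28
3   May    39       83   -3
group by month, max of high:
       high
month      
May      39
Oct      36
add column high_x4 = t['high'] * 4:
       high  high_x4
month               
May      39      156
Oct      36      144
sum of column 'high_x4' → 300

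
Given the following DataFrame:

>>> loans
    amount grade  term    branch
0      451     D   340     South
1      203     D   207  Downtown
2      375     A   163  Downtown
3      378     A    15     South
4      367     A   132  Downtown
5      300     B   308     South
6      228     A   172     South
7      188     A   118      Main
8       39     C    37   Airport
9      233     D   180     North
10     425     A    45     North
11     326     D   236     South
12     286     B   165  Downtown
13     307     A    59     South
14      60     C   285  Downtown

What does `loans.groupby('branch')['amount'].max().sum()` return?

1478

group by branch, max of amount:
branch
Airport      39
Downtown    375
Main        188
North       425
South       451
Name: amount, dtype: int64
So sum() = 1478.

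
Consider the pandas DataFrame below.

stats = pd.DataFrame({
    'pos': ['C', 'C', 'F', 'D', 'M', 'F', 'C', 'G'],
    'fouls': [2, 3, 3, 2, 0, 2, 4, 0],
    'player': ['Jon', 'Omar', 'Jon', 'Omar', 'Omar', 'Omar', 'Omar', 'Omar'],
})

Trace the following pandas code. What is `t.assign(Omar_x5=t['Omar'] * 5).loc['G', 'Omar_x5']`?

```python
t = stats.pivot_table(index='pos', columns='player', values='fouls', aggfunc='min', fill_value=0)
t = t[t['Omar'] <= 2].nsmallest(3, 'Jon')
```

0

pivot: rows=pos, cols=player, min(fouls):
player  Jon  Omar
pos              
C         2     3
D         0     2
F         3     2
G         0     0
M         0     0
filter rows where Omar <= 2:
player  Jon  Omar
pos              
D         0     2
F         3     2
G         0     0
M         0     0
take 3 rows with smallest Jon:
player  Jon  Omar
pos              
D         0     2
G         0     0
M         0     0
add column Omar_x5 = t['Omar'] * 5:
player  Jon  Omar  Omar_x5
pos                       
D         0     2       10
G         0     0        0
M         0     0        0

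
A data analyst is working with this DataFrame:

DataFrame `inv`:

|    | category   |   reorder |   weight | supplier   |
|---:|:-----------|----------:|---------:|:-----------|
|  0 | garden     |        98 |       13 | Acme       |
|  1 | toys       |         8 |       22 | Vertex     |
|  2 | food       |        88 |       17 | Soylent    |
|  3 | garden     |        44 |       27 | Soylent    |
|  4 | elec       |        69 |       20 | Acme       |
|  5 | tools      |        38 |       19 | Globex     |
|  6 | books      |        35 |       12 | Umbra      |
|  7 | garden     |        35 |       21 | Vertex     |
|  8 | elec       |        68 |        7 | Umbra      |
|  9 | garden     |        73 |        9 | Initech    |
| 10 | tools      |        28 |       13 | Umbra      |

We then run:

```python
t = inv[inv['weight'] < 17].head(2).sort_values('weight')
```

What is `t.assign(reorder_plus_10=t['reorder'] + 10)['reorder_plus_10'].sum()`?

filter rows where weight < 17:
   category  reorder  weight supplier
0    garden       98      13     Acme
6     books       35      12    Umbra
8      elec       68       7    Umbra
9    garden       73       9  Initech
10    tools       28      13    Umbra
take first 2 rows:
  category  reorder  weight supplier
0   garden       98      13     Acme
6    books       35      12    Umbra
sort by weight:
  category  reorder  weight supplier
6    books       35      12    Umbra
0   garden       98      13     Acme
add column reorder_plus_10 = t['reorder'] + 10:
  category  reorder  weight supplier  reorder_plus_10
6    books       35      12    Umbra               45
0   garden       98      13     Acme              108
Finally, sum of column 'reorder_plus_10' = 153.

153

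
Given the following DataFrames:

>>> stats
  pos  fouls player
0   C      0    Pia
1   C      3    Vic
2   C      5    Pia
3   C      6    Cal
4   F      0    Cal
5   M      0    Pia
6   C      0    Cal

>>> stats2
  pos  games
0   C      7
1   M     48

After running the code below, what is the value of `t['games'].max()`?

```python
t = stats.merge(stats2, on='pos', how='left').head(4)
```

merge on 'pos' (how='left') → 7 rows:
  pos  fouls player  games
0   C      0    Pia    7.0
1   C      3    Vic    7.0
2   C      5    Pia    7.0
3   C      6    Cal    7.0
4   F      0    Cal    NaN
5   M      0    Pia   48.0
6   C      0    Cal    7.0
take first 4 rows:
  pos  fouls player  games
0   C      0    Pia    7.0
1   C      3    Vic    7.0
2   C      5    Pia    7.0
3   C      6    Cal    7.0
Taking the max of column 'games' gives 7.0.

7.0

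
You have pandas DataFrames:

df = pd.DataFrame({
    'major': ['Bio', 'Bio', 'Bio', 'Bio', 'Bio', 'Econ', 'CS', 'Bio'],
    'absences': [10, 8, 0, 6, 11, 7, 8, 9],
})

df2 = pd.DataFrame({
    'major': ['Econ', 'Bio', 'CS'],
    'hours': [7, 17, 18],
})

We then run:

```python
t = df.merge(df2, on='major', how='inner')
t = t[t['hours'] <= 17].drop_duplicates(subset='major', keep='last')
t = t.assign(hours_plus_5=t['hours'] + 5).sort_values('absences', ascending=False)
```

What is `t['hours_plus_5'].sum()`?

merge on 'major' (how='inner') → 8 rows:
  major  absences  hours
0   Bio        10     17
1   Bio         8     17
2   Bio         0     17
3   Bio         6     17
4   Bio        11     17
5  Econ         7      7
6    CS         8     18
7   Bio         9     17
filter rows where hours <= 17:
  major  absences  hours
0   Bio        10     17
1   Bio         8     17
2   Bio         0     17
3   Bio         6     17
4   Bio        11     17
5  Econ         7      7
7   Bio         9     17
drop duplicate major (keep=last):
  major  absences  hours
5  Econ         7      7
7   Bio         9     17
add column hours_plus_5 = t['hours'] + 5:
  major  absences  hours  hours_plus_5
5  Econ         7      7            12
7   Bio         9     17            22
sort by absences descending:
  major  absences  hours  hours_plus_5
7   Bio         9     17            22
5  Econ         7      7            12
The sum of column 'hours_plus_5' is 34.

34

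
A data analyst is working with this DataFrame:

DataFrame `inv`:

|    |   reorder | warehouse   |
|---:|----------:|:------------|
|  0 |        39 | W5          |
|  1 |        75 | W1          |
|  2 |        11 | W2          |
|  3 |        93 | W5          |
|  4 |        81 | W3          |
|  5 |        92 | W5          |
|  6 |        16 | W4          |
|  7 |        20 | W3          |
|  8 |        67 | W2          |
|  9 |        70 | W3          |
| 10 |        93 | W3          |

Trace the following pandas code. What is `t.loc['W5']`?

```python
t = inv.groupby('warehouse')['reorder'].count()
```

group by warehouse, count of reorder:
warehouse
W1    1
W2    2
W3    4
W4    1
W5    3
Name: reorder, dtype: int64
So loc['W5'] = 3.

3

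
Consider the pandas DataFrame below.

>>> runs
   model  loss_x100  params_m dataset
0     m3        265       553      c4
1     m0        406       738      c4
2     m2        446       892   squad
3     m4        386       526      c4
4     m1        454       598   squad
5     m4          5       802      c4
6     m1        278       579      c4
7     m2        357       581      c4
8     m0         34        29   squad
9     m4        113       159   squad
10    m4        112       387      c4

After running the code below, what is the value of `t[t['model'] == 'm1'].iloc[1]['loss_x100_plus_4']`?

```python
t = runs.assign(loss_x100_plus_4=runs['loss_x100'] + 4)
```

add column loss_x100_plus_4 = runs['loss_x100'] + 4:
   model  loss_x100  params_m dataset  loss_x100_plus_4
0     m3        265       553      c4               269
1     m0        406       738      c4               410
2     m2        446       892   squad               450
3     m4        386       526      c4               390
4     m1        454       598   squad               458
5     m4          5       802      c4                 9
6     m1        278       579      c4               282
7     m2        357       581      c4               361
8     m0         34        29   squad                38
9     m4        113       159   squad               117
10    m4        112       387      c4               116
filter rows where model == 'm1':
  model  loss_x100  params_m dataset  loss_x100_plus_4
4    m1        454       598   squad               458
6    m1        278       579      c4               282

282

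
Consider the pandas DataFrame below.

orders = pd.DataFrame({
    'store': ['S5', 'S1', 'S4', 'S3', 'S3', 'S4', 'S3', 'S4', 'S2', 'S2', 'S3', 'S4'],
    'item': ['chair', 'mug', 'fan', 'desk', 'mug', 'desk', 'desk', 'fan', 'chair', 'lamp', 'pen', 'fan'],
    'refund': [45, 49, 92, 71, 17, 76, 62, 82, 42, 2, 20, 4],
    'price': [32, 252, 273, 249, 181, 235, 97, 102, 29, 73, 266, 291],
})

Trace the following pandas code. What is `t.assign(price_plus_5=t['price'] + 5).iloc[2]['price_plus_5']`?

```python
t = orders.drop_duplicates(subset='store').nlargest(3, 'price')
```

drop duplicate store (keep=first):
  store   item  refund  price
0    S5  chair      45     32
1    S1    mug      49    252
2    S4    fan      92    273
3    S3   desk      71    249
8    S2  chair      42     29
take 3 rows with largest price:
  store  item  refund  price
2    S4   fan      92    273
1    S1   mug      49    252
3    S3  desk      71    249
add column price_plus_5 = t['price'] + 5:
  store  item  refund  price  price_plus_5
2    S4   fan      92    273           278
1    S1   mug      49    252           257
3    S3  desk      71    249           254

254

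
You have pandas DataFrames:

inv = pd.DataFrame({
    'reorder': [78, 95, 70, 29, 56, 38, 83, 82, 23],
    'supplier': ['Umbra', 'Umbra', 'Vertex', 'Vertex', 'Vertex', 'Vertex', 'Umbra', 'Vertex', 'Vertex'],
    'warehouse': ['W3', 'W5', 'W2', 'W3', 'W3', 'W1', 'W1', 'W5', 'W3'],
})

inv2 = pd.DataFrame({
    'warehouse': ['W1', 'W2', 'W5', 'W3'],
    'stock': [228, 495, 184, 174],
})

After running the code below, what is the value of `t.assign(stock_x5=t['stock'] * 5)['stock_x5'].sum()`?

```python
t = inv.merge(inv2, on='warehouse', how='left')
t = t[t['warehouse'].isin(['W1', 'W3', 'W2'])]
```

8235

merge on 'warehouse' (how='left') → 9 rows:
   reorder supplier warehouse  stock
0       78    Umbra        W3    174
1       95    Umbra        W5    184
2       70   Vertex        W2    495
3       29   Vertex        W3    174
4       56   Vertex        W3    174
5       38   Vertex        W1    228
6       83    Umbra        W1    228
7       82   Vertex        W5    184
8       23   Vertex        W3    174
filter rows where warehouse in ['W1', 'W3', 'W2']:
   reorder supplier warehouse  stock
0       78    Umbra        W3    174
2       70   Vertex        W2    495
3       29   Vertex        W3    174
4       56   Vertex        W3    174
5       38   Vertex        W1    228
6       83    Umbra        W1    228
8       23   Vertex        W3    174
add column stock_x5 = t['stock'] * 5:
   reorder supplier warehouse  stock  stock_x5
0       78    Umbra        W3    174       870
2       70   Vertex        W2    495      2475
3       29   Vertex        W3    174       870
4       56   Vertex        W3    174       870
5       38   Vertex        W1    228      1140
6       83    Umbra        W1    228      1140
8       23   Vertex        W3    174       870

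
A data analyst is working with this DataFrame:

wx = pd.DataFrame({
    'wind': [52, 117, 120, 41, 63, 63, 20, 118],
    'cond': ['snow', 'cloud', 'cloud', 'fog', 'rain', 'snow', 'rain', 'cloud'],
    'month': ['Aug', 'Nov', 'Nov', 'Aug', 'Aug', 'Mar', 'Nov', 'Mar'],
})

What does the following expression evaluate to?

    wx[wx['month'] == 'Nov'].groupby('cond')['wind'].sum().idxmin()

rain

filter rows where month == 'Nov':
   wind   cond month
1   117  cloud   Nov
2   120  cloud   Nov
6    20   rain   Nov
group by cond, sum of wind:
cond
cloud    237
rain      20
Name: wind, dtype: int64
Finally, label with the smallest value = rain.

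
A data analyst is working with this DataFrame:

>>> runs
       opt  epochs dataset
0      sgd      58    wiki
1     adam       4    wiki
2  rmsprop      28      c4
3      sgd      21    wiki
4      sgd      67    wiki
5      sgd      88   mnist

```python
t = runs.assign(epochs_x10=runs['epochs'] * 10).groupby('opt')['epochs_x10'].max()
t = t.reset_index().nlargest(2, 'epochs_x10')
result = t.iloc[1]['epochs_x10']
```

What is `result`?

280

add column epochs_x10 = runs['epochs'] * 10:
       opt  epochs dataset  epochs_x10
0      sgd      58    wiki         580
1     adam       4    wiki          40
2  rmsprop      28      c4         280
3      sgd      21    wiki         210
4      sgd      67    wiki         670
5      sgd      88   mnist         880
group by opt, max of epochs_x10:
opt
adam        40
rmsprop    280
sgd        880
Name: epochs_x10, dtype: int64
reset_index():
       opt  epochs_x10
0     adam          40
1  rmsprop         280
2      sgd         880
take 2 rows with largest epochs_x10:
       opt  epochs_x10
2      sgd         880
1  rmsprop         280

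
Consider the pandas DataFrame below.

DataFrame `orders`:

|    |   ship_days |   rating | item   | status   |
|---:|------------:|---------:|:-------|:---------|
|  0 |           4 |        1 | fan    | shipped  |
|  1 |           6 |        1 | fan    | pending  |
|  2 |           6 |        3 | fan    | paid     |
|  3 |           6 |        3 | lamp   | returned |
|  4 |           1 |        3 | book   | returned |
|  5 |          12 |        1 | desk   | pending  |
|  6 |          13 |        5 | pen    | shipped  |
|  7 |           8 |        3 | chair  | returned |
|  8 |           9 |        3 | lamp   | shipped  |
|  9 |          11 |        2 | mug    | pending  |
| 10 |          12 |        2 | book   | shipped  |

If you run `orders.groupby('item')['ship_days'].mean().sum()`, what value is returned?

group by item, mean of ship_days:
item
book      6.500000
chair     8.000000
desk     12.000000
fan       5.333333
lamp      7.500000
mug      11.000000
pen      13.000000
Name: ship_days, dtype: float64
Hence 63.3333333333.

63.3333333333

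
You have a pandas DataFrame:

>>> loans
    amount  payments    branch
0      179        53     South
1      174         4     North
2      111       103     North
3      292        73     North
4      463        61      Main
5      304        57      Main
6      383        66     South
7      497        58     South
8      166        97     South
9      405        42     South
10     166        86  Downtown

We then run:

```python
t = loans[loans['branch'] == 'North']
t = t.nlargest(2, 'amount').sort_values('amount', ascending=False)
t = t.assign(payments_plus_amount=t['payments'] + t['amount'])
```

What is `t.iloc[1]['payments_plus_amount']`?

178

filter rows where branch == 'North':
   amount  payments branch
1     174         4  North
2     111       103  North
3     292        73  North
take 2 rows with largest amount:
   amount  payments branch
3     292        73  North
1     174         4  North
sort by amount descending:
   amount  payments branch
3     292        73  North
1     174         4  North
add column payments_plus_amount = t['payments'] + t['amount']:
   amount  payments branch  payments_plus_amount
3     292        73  North                   365
1     174         4  North                   178
Taking the value at position 1, column 'payments_plus_amount' gives 178.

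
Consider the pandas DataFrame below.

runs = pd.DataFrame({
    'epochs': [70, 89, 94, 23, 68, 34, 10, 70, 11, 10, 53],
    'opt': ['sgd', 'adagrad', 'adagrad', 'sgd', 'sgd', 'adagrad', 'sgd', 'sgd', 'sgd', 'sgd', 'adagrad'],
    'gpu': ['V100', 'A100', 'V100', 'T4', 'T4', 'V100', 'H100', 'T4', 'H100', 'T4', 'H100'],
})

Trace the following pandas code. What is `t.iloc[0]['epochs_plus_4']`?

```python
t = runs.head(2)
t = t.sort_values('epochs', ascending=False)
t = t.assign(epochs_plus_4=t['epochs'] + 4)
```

take first 2 rows:
   epochs      opt   gpu
0      70      sgd  V100
1      89  adagrad  A100
sort by epochs descending:
   epochs      opt   gpu
1      89  adagrad  A100
0      70      sgd  V100
add column epochs_plus_4 = t['epochs'] + 4:
   epochs      opt   gpu  epochs_plus_4
1      89  adagrad  A100             93
0      70      sgd  V100             74

93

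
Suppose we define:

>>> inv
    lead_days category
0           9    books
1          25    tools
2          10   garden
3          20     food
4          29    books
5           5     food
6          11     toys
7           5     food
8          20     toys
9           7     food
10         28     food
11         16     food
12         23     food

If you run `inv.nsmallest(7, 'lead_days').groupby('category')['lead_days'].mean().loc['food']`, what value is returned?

8.25

take 7 rows with smallest lead_days:
    lead_days category
5           5     food
7           5     food
9           7     food
0           9    books
2          10   garden
6          11     toys
11         16     food
group by category, mean of lead_days:
category
books      9.00
food       8.25
garden    10.00
toys      11.00
Name: lead_days, dtype: float64
Finally, value at index 'food' = 8.25.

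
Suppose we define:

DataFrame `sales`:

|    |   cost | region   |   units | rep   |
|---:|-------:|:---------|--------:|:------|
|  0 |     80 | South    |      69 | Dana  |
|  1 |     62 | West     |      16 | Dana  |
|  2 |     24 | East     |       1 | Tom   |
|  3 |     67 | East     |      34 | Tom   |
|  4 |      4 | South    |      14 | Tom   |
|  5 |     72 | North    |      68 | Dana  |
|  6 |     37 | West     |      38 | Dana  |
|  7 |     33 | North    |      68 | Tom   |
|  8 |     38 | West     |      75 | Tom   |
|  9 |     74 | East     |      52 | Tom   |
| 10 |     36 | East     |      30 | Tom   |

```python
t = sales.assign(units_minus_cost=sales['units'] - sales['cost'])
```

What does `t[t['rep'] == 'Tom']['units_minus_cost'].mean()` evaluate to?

add column units_minus_cost = sales['units'] - sales['cost']:
    cost region  units   rep  units_minus_cost
0     80  South     69  Dana               -11
1     62   West     16  Dana               -46
2     24   East      1   Tom               -23
3     67   East     34   Tom               -33
4      4  South     14   Tom                10
5     72  North     68  Dana                -4
6     37   West     38  Dana                 1
7     33  North     68   Tom                35
8     38   West     75   Tom                37
9     74   East     52   Tom               -22
10    36   East     30   Tom                -6
filter rows where rep == 'Tom':
    cost region  units  rep  units_minus_cost
2     24   East      1  Tom               -23
3     67   East     34  Tom               -33
4      4  South     14  Tom                10
7     33  North     68  Tom                35
8     38   West     75  Tom                37
9     74   East     52  Tom               -22
10    36   East     30  Tom                -6
So mean() = -0.285714285714.

-0.285714285714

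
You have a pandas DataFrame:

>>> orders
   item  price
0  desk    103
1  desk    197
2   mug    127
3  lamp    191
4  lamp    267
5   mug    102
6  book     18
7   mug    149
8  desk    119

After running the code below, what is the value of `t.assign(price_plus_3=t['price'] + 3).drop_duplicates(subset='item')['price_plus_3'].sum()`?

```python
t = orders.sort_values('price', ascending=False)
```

643

sort by price descending:
   item  price
4  lamp    267
1  desk    197
3  lamp    191
7   mug    149
2   mug    127
8  desk    119
0  desk    103
5   mug    102
6  book     18
add column price_plus_3 = t['price'] + 3:
   item  price  price_plus_3
4  lamp    267           270
1  desk    197           200
3  lamp    191           194
7   mug    149           152
2   mug    127           130
8  desk    119           122
0  desk    103           106
5   mug    102           105
6  book     18            21
drop duplicate item (keep=first):
   item  price  price_plus_3
4  lamp    267           270
1  desk    197           200
7   mug    149           152
6  book     18            21
sum of column 'price_plus_3' → 643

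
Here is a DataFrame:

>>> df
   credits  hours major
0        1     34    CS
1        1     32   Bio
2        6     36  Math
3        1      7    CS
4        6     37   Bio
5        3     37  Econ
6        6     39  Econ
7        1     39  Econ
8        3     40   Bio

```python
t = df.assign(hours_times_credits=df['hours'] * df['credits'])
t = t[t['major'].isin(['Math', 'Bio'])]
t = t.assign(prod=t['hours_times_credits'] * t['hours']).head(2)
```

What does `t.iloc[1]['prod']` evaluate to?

7776

add column hours_times_credits = df['hours'] * df['credits']:
   credits  hours major  hours_times_credits
0        1     34    CS                   34
1        1     32   Bio                   32
2        6     36  Math                  216
3        1      7    CS                    7
4        6     37   Bio                  222
5        3     37  Econ                  111
6        6     39  Econ                  234
7        1     39  Econ                   39
8        3     40   Bio                  120
filter rows where major in ['Math', 'Bio']:
   credits  hours major  hours_times_credits
1        1     32   Bio                   32
2        6     36  Math                  216
4        6     37   Bio                  222
8        3     40   Bio                  120
add column prod = t['hours_times_credits'] * t['hours']:
   credits  hours major  hours_times_credits  prod
1        1     32   Bio                   32  1024
2        6     36  Math                  216  7776
4        6     37   Bio                  222  8214
8        3     40   Bio                  120  4800
take first 2 rows:
   credits  hours major  hours_times_credits  prod
1        1     32   Bio                   32  1024
2        6     36  Math                  216  7776
Hence 7776.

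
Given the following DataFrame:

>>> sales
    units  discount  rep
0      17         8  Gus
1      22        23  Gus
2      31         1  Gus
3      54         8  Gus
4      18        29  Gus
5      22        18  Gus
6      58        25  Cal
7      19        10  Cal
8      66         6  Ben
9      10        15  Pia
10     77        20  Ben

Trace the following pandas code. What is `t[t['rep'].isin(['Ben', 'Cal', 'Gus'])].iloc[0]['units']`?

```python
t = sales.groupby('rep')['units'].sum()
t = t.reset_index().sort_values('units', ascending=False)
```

164

group by rep, sum of units:
rep
Ben    143
Cal     77
Gus    164
Pia     10
Name: units, dtype: int64
reset_index():
   rep  units
0  Ben    143
1  Cal     77
2  Gus    164
3  Pia     10
sort by units descending:
   rep  units
2  Gus    164
0  Ben    143
1  Cal     77
3  Pia     10
filter rows where rep in ['Ben', 'Cal', 'Gus']:
   rep  units
2  Gus    164
0  Ben    143
1  Cal     77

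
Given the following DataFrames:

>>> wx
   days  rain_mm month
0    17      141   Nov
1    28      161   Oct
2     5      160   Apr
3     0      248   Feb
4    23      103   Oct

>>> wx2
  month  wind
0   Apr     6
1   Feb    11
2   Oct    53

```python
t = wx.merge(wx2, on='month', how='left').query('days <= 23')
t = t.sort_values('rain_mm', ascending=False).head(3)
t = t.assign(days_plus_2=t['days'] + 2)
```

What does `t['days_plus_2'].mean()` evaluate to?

9.33333333333

merge on 'month' (how='left') → 5 rows:
   days  rain_mm month  wind
0    17      141   Nov   NaN
1    28      161   Oct  53.0
2     5      160   Apr   6.0
3     0      248   Feb  11.0
4    23      103   Oct  53.0
filter rows where days <= 23:
   days  rain_mm month  wind
0    17      141   Nov   NaN
2     5      160   Apr   6.0
3     0      248   Feb  11.0
4    23      103   Oct  53.0
sort by rain_mm descending:
   days  rain_mm month  wind
3     0      248   Feb  11.0
2     5      160   Apr   6.0
0    17      141   Nov   NaN
4    23      103   Oct  53.0
take first 3 rows:
   days  rain_mm month  wind
3     0      248   Feb  11.0
2     5      160   Apr   6.0
0    17      141   Nov   NaN
add column days_plus_2 = t['days'] + 2:
   days  rain_mm month  wind  days_plus_2
3     0      248   Feb  11.0            2
2     5      160   Apr   6.0            7
0    17      141   Nov   NaN           19
Then the mean of column 'days_plus_2': 9.33333333333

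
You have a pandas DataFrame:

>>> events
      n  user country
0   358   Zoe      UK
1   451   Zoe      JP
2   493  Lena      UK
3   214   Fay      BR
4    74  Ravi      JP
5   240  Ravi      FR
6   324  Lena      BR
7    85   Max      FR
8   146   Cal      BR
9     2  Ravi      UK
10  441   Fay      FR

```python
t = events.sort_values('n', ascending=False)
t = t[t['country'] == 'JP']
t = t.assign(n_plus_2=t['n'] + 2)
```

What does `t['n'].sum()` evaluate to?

525

sort by n descending:
      n  user country
2   493  Lena      UK
1   451   Zoe      JP
10  441   Fay      FR
0   358   Zoe      UK
6   324  Lena      BR
5   240  Ravi      FR
3   214   Fay      BR
8   146   Cal      BR
7    85   Max      FR
4    74  Ravi      JP
9     2  Ravi      UK
filter rows where country == 'JP':
     n  user country
1  451   Zoe      JP
4   74  Ravi      JP
add column n_plus_2 = t['n'] + 2:
     n  user country  n_plus_2
1  451   Zoe      JP       453
4   74  Ravi      JP        76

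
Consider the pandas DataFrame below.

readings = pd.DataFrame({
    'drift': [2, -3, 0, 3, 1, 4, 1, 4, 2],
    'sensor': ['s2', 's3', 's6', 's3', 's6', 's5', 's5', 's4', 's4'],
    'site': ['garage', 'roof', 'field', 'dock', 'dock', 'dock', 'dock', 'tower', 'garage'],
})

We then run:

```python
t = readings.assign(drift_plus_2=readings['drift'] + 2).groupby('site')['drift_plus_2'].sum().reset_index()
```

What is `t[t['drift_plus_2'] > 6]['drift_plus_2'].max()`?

17

add column drift_plus_2 = readings['drift'] + 2:
   drift sensor    site  drift_plus_2
0      2     s2  garage             4
1     -3     s3    roof            -1
2      0     s6   field             2
3      3     s3    dock             5
4      1     s6    dock             3
5      4     s5    dock             6
6      1     s5    dock             3
7      4     s4   tower             6
8      2     s4  garage             4
group by site, sum of drift_plus_2:
site
dock      17
field      2
garage     8
roof      -1
tower      6
Name: drift_plus_2, dtype: int64
reset_index():
     site  drift_plus_2
0    dock            17
1   field             2
2  garage             8
3    roof            -1
4   tower             6
filter rows where drift_plus_2 > 6:
     site  drift_plus_2
0    dock            17
2  garage             8
Finally, max of column 'drift_plus_2' = 17.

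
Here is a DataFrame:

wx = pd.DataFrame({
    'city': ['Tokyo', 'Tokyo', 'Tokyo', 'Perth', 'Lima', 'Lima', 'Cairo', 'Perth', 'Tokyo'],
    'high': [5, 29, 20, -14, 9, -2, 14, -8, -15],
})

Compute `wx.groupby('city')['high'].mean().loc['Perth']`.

group by city, mean of high:
city
Cairo    14.00
Lima      3.50
Perth   -11.00
Tokyo     9.75
Name: high, dtype: float64

-11.0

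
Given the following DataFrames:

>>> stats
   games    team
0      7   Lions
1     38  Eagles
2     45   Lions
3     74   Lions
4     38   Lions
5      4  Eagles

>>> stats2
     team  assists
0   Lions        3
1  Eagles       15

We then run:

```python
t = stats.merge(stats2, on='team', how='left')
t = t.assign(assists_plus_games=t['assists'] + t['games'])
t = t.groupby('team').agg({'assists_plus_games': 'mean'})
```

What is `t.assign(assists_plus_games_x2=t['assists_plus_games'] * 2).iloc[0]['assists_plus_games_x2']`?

72.0

merge on 'team' (how='left') → 6 rows:
   games    team  assists
0      7   Lions        3
1     38  Eagles       15
2     45   Lions        3
3     74   Lions        3
4     38   Lions        3
5      4  Eagles       15
add column assists_plus_games = t['assists'] + t['games']:
   games    team  assists  assists_plus_games
0      7   Lions        3                  10
1     38  Eagles       15                  53
2     45   Lions        3                  48
3     74   Lions        3                  77
4     38   Lions        3                  41
5      4  Eagles       15                  19
group by team, mean of assists_plus_games:
        assists_plus_games
team                      
Eagles                36.0
Lions                 44.0
add column assists_plus_games_x2 = t['assists_plus_games'] * 2:
        assists_plus_games  assists_plus_games_x2
team                                             
Eagles                36.0                   72.0
Lions                 44.0                   88.0
Finally, value at position 0, column 'assists_plus_games_x2' = 72.0.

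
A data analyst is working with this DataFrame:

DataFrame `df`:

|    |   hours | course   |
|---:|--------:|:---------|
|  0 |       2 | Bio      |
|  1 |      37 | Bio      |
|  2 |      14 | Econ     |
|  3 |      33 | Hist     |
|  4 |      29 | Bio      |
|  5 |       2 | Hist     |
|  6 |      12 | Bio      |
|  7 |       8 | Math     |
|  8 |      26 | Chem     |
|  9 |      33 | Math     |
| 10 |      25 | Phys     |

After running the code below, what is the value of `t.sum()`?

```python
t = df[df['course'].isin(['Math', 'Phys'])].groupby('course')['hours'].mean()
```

filter rows where course in ['Math', 'Phys']:
    hours course
7       8   Math
9      33   Math
10     25   Phys
group by course, mean of hours:
course
Math    20.5
Phys    25.0
Name: hours, dtype: float64
Then the sum of the resulting series: 45.5

45.5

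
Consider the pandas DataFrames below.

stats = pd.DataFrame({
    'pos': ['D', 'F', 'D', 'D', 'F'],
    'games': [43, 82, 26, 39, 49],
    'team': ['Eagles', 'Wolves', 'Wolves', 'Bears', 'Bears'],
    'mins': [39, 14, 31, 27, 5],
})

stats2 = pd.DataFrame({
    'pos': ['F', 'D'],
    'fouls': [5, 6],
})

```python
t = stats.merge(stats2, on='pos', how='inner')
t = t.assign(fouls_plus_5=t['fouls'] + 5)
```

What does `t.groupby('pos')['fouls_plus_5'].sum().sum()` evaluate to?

merge on 'pos' (how='inner') → 5 rows:
  pos  games    team  mins  fouls
0   D     43  Eagles    39      6
1   F     82  Wolves    14      5
2   D     26  Wolves    31      6
3   D     39   Bears    27      6
4   F     49   Bears     5      5
add column fouls_plus_5 = t['fouls'] + 5:
  pos  games    team  mins  fouls  fouls_plus_5
0   D     43  Eagles    39      6            11
1   F     82  Wolves    14      5            10
2   D     26  Wolves    31      6            11
3   D     39   Bears    27      6            11
4   F     49   Bears     5      5            10
group by pos, sum of fouls_plus_5:
pos
D    33
F    20
Name: fouls_plus_5, dtype: int64
Hence 53.

53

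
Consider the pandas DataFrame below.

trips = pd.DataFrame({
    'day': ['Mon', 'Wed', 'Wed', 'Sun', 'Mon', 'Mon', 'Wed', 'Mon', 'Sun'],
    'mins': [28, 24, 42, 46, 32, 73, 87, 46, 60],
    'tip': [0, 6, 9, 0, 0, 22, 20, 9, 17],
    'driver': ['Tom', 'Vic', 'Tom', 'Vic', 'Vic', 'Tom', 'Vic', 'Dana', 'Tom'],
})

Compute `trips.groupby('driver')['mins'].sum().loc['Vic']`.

189

group by driver, sum of mins:
driver
Dana     46
Tom     203
Vic     189
Name: mins, dtype: int64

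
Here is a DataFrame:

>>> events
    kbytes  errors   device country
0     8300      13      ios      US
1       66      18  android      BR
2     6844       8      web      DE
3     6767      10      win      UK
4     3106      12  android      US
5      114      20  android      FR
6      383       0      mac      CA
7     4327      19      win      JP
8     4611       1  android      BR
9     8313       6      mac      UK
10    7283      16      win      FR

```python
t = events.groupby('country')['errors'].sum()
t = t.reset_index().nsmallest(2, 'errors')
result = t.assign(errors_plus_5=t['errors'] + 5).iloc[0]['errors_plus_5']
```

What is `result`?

5

group by country, sum of errors:
country
BR    19
CA     0
DE     8
FR    36
JP    19
UK    16
US    25
Name: errors, dtype: int64
reset_index():
  country  errors
0      BR      19
1      CA       0
2      DE       8
3      FR      36
4      JP      19
5      UK      16
6      US      25
take 2 rows with smallest errors:
  country  errors
1      CA       0
2      DE       8
add column errors_plus_5 = t['errors'] + 5:
  country  errors  errors_plus_5
1      CA       0              5
2      DE       8             13
The value at position 0, column 'errors_plus_5' is 5.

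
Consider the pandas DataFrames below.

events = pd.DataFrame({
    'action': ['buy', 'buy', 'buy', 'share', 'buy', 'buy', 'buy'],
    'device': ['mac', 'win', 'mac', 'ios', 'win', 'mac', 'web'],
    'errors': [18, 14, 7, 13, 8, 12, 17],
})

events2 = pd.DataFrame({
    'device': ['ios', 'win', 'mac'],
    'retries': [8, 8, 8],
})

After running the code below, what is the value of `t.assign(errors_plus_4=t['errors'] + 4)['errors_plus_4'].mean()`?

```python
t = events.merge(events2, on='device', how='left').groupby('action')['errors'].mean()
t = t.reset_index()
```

16.8333333333

merge on 'device' (how='left') → 7 rows:
  action device  errors  retries
0    buy    mac      18      8.0
1    buy    win      14      8.0
2    buy    mac       7      8.0
3  share    ios      13      8.0
4    buy    win       8      8.0
5    buy    mac      12      8.0
6    buy    web      17      NaN
group by action, mean of errors:
action
buy      12.666667
share    13.000000
Name: errors, dtype: float64
reset_index():
  action     errors
0    buy  12.666667
1  share  13.000000
add column errors_plus_4 = t['errors'] + 4:
  action     errors  errors_plus_4
0    buy  12.666667      16.666667
1  share  13.000000      17.000000
Taking the mean of column 'errors_plus_4' gives 16.8333333333.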